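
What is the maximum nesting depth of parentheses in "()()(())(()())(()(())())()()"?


Input: "()()(())(()())(()(())())()()"
Tracking depth:
  Position 0 '(': depth becomes 1
  Position 1 ')': depth becomes 0
  Position 2 '(': depth becomes 1
  Position 3 ')': depth becomes 0
  Position 4 '(': depth becomes 1
  Position 5 '(': depth becomes 2
  Position 6 ')': depth becomes 1
  Position 7 ')': depth becomes 0
  Position 8 '(': depth becomes 1
  Position 9 '(': depth becomes 2
  Position 10 ')': depth becomes 1
  Position 11 '(': depth becomes 2
  Position 12 ')': depth becomes 1
  Position 13 ')': depth becomes 0
  Position 14 '(': depth becomes 1
  Position 15 '(': depth becomes 2
  Position 16 ')': depth becomes 1
  Position 17 '(': depth becomes 2
  Position 18 '(': depth becomes 3
  Position 19 ')': depth becomes 2
  Position 20 ')': depth becomes 1
  Position 21 '(': depth becomes 2
  Position 22 ')': depth becomes 1
  Position 23 ')': depth becomes 0
  Position 24 '(': depth becomes 1
  Position 25 ')': depth becomes 0
  Position 26 '(': depth becomes 1
  Position 27 ')': depth becomes 0
Maximum depth reached: 3

3


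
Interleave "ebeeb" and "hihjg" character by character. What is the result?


Interleaving "ebeeb" and "hihjg":
  Position 0: 'e' from first, 'h' from second => "eh"
  Position 1: 'b' from first, 'i' from second => "bi"
  Position 2: 'e' from first, 'h' from second => "eh"
  Position 3: 'e' from first, 'j' from second => "ej"
  Position 4: 'b' from first, 'g' from second => "bg"
Result: ehbiehejbg

ehbiehejbg


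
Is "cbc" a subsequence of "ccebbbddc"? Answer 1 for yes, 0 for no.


Check if "cbc" is a subsequence of "ccebbbddc"
Greedy scan:
  Position 0 ('c'): matches sub[0] = 'c'
  Position 1 ('c'): no match needed
  Position 2 ('e'): no match needed
  Position 3 ('b'): matches sub[1] = 'b'
  Position 4 ('b'): no match needed
  Position 5 ('b'): no match needed
  Position 6 ('d'): no match needed
  Position 7 ('d'): no match needed
  Position 8 ('c'): matches sub[2] = 'c'
All 3 characters matched => is a subsequence

1


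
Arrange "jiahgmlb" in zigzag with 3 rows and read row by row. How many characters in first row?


Zigzag "jiahgmlb" into 3 rows:
Placing characters:
  'j' => row 0
  'i' => row 1
  'a' => row 2
  'h' => row 1
  'g' => row 0
  'm' => row 1
  'l' => row 2
  'b' => row 1
Rows:
  Row 0: "jg"
  Row 1: "ihmb"
  Row 2: "al"
First row length: 2

2


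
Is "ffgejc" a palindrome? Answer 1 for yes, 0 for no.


Input: ffgejc
Reversed: cjegff
  Compare pos 0 ('f') with pos 5 ('c'): MISMATCH
  Compare pos 1 ('f') with pos 4 ('j'): MISMATCH
  Compare pos 2 ('g') with pos 3 ('e'): MISMATCH
Result: not a palindrome

0


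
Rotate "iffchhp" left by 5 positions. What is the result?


Input: "iffchhp", rotate left by 5
First 5 characters: "iffch"
Remaining characters: "hp"
Concatenate remaining + first: "hp" + "iffch" = "hpiffch"

hpiffch


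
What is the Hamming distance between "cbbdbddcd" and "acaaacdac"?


Comparing "cbbdbddcd" and "acaaacdac" position by position:
  Position 0: 'c' vs 'a' => differ
  Position 1: 'b' vs 'c' => differ
  Position 2: 'b' vs 'a' => differ
  Position 3: 'd' vs 'a' => differ
  Position 4: 'b' vs 'a' => differ
  Position 5: 'd' vs 'c' => differ
  Position 6: 'd' vs 'd' => same
  Position 7: 'c' vs 'a' => differ
  Position 8: 'd' vs 'c' => differ
Total differences (Hamming distance): 8

8


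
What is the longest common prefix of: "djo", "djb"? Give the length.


Words: djo, djb
  Position 0: all 'd' => match
  Position 1: all 'j' => match
  Position 2: ('o', 'b') => mismatch, stop
LCP = "dj" (length 2)

2


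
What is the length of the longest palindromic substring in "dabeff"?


Input: "dabeff"
Checking substrings for palindromes:
  [4:6] "ff" (len 2) => palindrome
Longest palindromic substring: "ff" with length 2

2


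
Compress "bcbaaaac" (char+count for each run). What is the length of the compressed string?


Input: bcbaaaac
Runs:
  'b' x 1 => "b1"
  'c' x 1 => "c1"
  'b' x 1 => "b1"
  'a' x 4 => "a4"
  'c' x 1 => "c1"
Compressed: "b1c1b1a4c1"
Compressed length: 10

10


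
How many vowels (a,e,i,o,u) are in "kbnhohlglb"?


Input: kbnhohlglb
Checking each character:
  'k' at position 0: consonant
  'b' at position 1: consonant
  'n' at position 2: consonant
  'h' at position 3: consonant
  'o' at position 4: vowel (running total: 1)
  'h' at position 5: consonant
  'l' at position 6: consonant
  'g' at position 7: consonant
  'l' at position 8: consonant
  'b' at position 9: consonant
Total vowels: 1

1


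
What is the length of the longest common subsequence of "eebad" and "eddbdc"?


LCS of "eebad" and "eddbdc"
DP table:
           e    d    d    b    d    c
      0    0    0    0    0    0    0
  e   0    1    1    1    1    1    1
  e   0    1    1    1    1    1    1
  b   0    1    1    1    2    2    2
  a   0    1    1    1    2    2    2
  d   0    1    2    2    2    3    3
LCS length = dp[5][6] = 3

3


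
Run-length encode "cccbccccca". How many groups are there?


Input: cccbccccca
Scanning for consecutive runs:
  Group 1: 'c' x 3 (positions 0-2)
  Group 2: 'b' x 1 (positions 3-3)
  Group 3: 'c' x 5 (positions 4-8)
  Group 4: 'a' x 1 (positions 9-9)
Total groups: 4

4


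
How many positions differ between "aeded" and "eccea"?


Comparing "aeded" and "eccea" position by position:
  Position 0: 'a' vs 'e' => DIFFER
  Position 1: 'e' vs 'c' => DIFFER
  Position 2: 'd' vs 'c' => DIFFER
  Position 3: 'e' vs 'e' => same
  Position 4: 'd' vs 'a' => DIFFER
Positions that differ: 4

4


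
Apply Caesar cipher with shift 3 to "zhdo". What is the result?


Caesar cipher: shift "zhdo" by 3
  'z' (pos 25) + 3 = pos 2 = 'c'
  'h' (pos 7) + 3 = pos 10 = 'k'
  'd' (pos 3) + 3 = pos 6 = 'g'
  'o' (pos 14) + 3 = pos 17 = 'r'
Result: ckgr

ckgr


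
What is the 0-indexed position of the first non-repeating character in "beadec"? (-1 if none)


Input: beadec
Character frequencies:
  'a': 1
  'b': 1
  'c': 1
  'd': 1
  'e': 2
Scanning left to right for freq == 1:
  Position 0 ('b'): unique! => answer = 0

0


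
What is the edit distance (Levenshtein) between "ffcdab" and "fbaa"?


Computing edit distance: "ffcdab" -> "fbaa"
DP table:
           f    b    a    a
      0    1    2    3    4
  f   1    0    1    2    3
  f   2    1    1    2    3
  c   3    2    2    2    3
  d   4    3    3    3    3
  a   5    4    4    3    3
  b   6    5    4    4    4
Edit distance = dp[6][4] = 4

4


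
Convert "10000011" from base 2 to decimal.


Input: "10000011" in base 2
Positional expansion:
  Digit '1' (value 1) x 2^7 = 128
  Digit '0' (value 0) x 2^6 = 0
  Digit '0' (value 0) x 2^5 = 0
  Digit '0' (value 0) x 2^4 = 0
  Digit '0' (value 0) x 2^3 = 0
  Digit '0' (value 0) x 2^2 = 0
  Digit '1' (value 1) x 2^1 = 2
  Digit '1' (value 1) x 2^0 = 1
Sum = 131

131


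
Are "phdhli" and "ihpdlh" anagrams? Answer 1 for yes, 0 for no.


Strings: "phdhli", "ihpdlh"
Sorted first:  dhhilp
Sorted second: dhhilp
Sorted forms match => anagrams

1


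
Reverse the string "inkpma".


Input: inkpma
Reading characters right to left:
  Position 5: 'a'
  Position 4: 'm'
  Position 3: 'p'
  Position 2: 'k'
  Position 1: 'n'
  Position 0: 'i'
Reversed: ampkni

ampkni


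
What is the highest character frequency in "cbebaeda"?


Input: cbebaeda
Character counts:
  'a': 2
  'b': 2
  'c': 1
  'd': 1
  'e': 2
Maximum frequency: 2

2


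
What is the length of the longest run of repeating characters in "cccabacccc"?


Input: "cccabacccc"
Scanning for longest run:
  Position 1 ('c'): continues run of 'c', length=2
  Position 2 ('c'): continues run of 'c', length=3
  Position 3 ('a'): new char, reset run to 1
  Position 4 ('b'): new char, reset run to 1
  Position 5 ('a'): new char, reset run to 1
  Position 6 ('c'): new char, reset run to 1
  Position 7 ('c'): continues run of 'c', length=2
  Position 8 ('c'): continues run of 'c', length=3
  Position 9 ('c'): continues run of 'c', length=4
Longest run: 'c' with length 4

4


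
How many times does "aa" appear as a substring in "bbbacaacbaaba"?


Searching for "aa" in "bbbacaacbaaba"
Scanning each position:
  Position 0: "bb" => no
  Position 1: "bb" => no
  Position 2: "ba" => no
  Position 3: "ac" => no
  Position 4: "ca" => no
  Position 5: "aa" => MATCH
  Position 6: "ac" => no
  Position 7: "cb" => no
  Position 8: "ba" => no
  Position 9: "aa" => MATCH
  Position 10: "ab" => no
  Position 11: "ba" => no
Total occurrences: 2

2


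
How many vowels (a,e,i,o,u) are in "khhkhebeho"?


Input: khhkhebeho
Checking each character:
  'k' at position 0: consonant
  'h' at position 1: consonant
  'h' at position 2: consonant
  'k' at position 3: consonant
  'h' at position 4: consonant
  'e' at position 5: vowel (running total: 1)
  'b' at position 6: consonant
  'e' at position 7: vowel (running total: 2)
  'h' at position 8: consonant
  'o' at position 9: vowel (running total: 3)
Total vowels: 3

3


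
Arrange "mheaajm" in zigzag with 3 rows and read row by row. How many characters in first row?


Zigzag "mheaajm" into 3 rows:
Placing characters:
  'm' => row 0
  'h' => row 1
  'e' => row 2
  'a' => row 1
  'a' => row 0
  'j' => row 1
  'm' => row 2
Rows:
  Row 0: "ma"
  Row 1: "haj"
  Row 2: "em"
First row length: 2

2


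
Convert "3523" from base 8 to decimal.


Input: "3523" in base 8
Positional expansion:
  Digit '3' (value 3) x 8^3 = 1536
  Digit '5' (value 5) x 8^2 = 320
  Digit '2' (value 2) x 8^1 = 16
  Digit '3' (value 3) x 8^0 = 3
Sum = 1875

1875


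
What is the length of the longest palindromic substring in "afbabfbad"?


Input: "afbabfbad"
Checking substrings for palindromes:
  [1:6] "fbabf" (len 5) => palindrome
  [3:8] "abfba" (len 5) => palindrome
  [2:5] "bab" (len 3) => palindrome
  [4:7] "bfb" (len 3) => palindrome
Longest palindromic substring: "fbabf" with length 5

5


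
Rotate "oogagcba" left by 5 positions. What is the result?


Input: "oogagcba", rotate left by 5
First 5 characters: "oogag"
Remaining characters: "cba"
Concatenate remaining + first: "cba" + "oogag" = "cbaoogag"

cbaoogag


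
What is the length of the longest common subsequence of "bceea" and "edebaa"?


LCS of "bceea" and "edebaa"
DP table:
           e    d    e    b    a    a
      0    0    0    0    0    0    0
  b   0    0    0    0    1    1    1
  c   0    0    0    0    1    1    1
  e   0    1    1    1    1    1    1
  e   0    1    1    2    2    2    2
  a   0    1    1    2    2    3    3
LCS length = dp[5][6] = 3

3


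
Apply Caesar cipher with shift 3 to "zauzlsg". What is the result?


Caesar cipher: shift "zauzlsg" by 3
  'z' (pos 25) + 3 = pos 2 = 'c'
  'a' (pos 0) + 3 = pos 3 = 'd'
  'u' (pos 20) + 3 = pos 23 = 'x'
  'z' (pos 25) + 3 = pos 2 = 'c'
  'l' (pos 11) + 3 = pos 14 = 'o'
  's' (pos 18) + 3 = pos 21 = 'v'
  'g' (pos 6) + 3 = pos 9 = 'j'
Result: cdxcovj

cdxcovj


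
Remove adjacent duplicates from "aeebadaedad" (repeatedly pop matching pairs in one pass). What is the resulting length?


Input: aeebadaedad
Stack-based adjacent duplicate removal:
  Read 'a': push. Stack: a
  Read 'e': push. Stack: ae
  Read 'e': matches stack top 'e' => pop. Stack: a
  Read 'b': push. Stack: ab
  Read 'a': push. Stack: aba
  Read 'd': push. Stack: abad
  Read 'a': push. Stack: abada
  Read 'e': push. Stack: abadae
  Read 'd': push. Stack: abadaed
  Read 'a': push. Stack: abadaeda
  Read 'd': push. Stack: abadaedad
Final stack: "abadaedad" (length 9)

9


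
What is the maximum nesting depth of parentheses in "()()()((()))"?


Input: "()()()((()))"
Tracking depth:
  Position 0 '(': depth becomes 1
  Position 1 ')': depth becomes 0
  Position 2 '(': depth becomes 1
  Position 3 ')': depth becomes 0
  Position 4 '(': depth becomes 1
  Position 5 ')': depth becomes 0
  Position 6 '(': depth becomes 1
  Position 7 '(': depth becomes 2
  Position 8 '(': depth becomes 3
  Position 9 ')': depth becomes 2
  Position 10 ')': depth becomes 1
  Position 11 ')': depth becomes 0
Maximum depth reached: 3

3


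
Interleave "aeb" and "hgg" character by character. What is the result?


Interleaving "aeb" and "hgg":
  Position 0: 'a' from first, 'h' from second => "ah"
  Position 1: 'e' from first, 'g' from second => "eg"
  Position 2: 'b' from first, 'g' from second => "bg"
Result: ahegbg

ahegbg


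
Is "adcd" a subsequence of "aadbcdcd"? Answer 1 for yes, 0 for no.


Check if "adcd" is a subsequence of "aadbcdcd"
Greedy scan:
  Position 0 ('a'): matches sub[0] = 'a'
  Position 1 ('a'): no match needed
  Position 2 ('d'): matches sub[1] = 'd'
  Position 3 ('b'): no match needed
  Position 4 ('c'): matches sub[2] = 'c'
  Position 5 ('d'): matches sub[3] = 'd'
  Position 6 ('c'): no match needed
  Position 7 ('d'): no match needed
All 4 characters matched => is a subsequence

1


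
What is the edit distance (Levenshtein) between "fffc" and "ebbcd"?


Computing edit distance: "fffc" -> "ebbcd"
DP table:
           e    b    b    c    d
      0    1    2    3    4    5
  f   1    1    2    3    4    5
  f   2    2    2    3    4    5
  f   3    3    3    3    4    5
  c   4    4    4    4    3    4
Edit distance = dp[4][5] = 4

4


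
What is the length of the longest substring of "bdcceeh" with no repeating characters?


Input: "bdcceeh"
Sliding window (track last position of each char):
  Position 0 ('b'): window [0,0] length 1 -- new best
  Position 1 ('d'): window [0,1] length 2 -- new best
  Position 2 ('c'): window [0,2] length 3 -- new best
  Position 3 ('c'): repeat (last at 2), move window start to 3
  Position 3 ('c'): window [3,3] length 1
  Position 4 ('e'): window [3,4] length 2
  Position 5 ('e'): repeat (last at 4), move window start to 5
  Position 5 ('e'): window [5,5] length 1
  Position 6 ('h'): window [5,6] length 2
Longest substring with no repeats: "bdc" with length 3

3


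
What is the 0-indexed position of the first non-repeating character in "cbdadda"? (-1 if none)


Input: cbdadda
Character frequencies:
  'a': 2
  'b': 1
  'c': 1
  'd': 3
Scanning left to right for freq == 1:
  Position 0 ('c'): unique! => answer = 0

0


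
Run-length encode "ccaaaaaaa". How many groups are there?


Input: ccaaaaaaa
Scanning for consecutive runs:
  Group 1: 'c' x 2 (positions 0-1)
  Group 2: 'a' x 7 (positions 2-8)
Total groups: 2

2


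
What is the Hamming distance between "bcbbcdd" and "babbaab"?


Comparing "bcbbcdd" and "babbaab" position by position:
  Position 0: 'b' vs 'b' => same
  Position 1: 'c' vs 'a' => differ
  Position 2: 'b' vs 'b' => same
  Position 3: 'b' vs 'b' => same
  Position 4: 'c' vs 'a' => differ
  Position 5: 'd' vs 'a' => differ
  Position 6: 'd' vs 'b' => differ
Total differences (Hamming distance): 4

4


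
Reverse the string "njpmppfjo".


Input: njpmppfjo
Reading characters right to left:
  Position 8: 'o'
  Position 7: 'j'
  Position 6: 'f'
  Position 5: 'p'
  Position 4: 'p'
  Position 3: 'm'
  Position 2: 'p'
  Position 1: 'j'
  Position 0: 'n'
Reversed: ojfppmpjn

ojfppmpjn


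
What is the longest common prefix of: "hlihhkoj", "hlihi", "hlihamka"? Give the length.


Words: hlihhkoj, hlihi, hlihamka
  Position 0: all 'h' => match
  Position 1: all 'l' => match
  Position 2: all 'i' => match
  Position 3: all 'h' => match
  Position 4: ('h', 'i', 'a') => mismatch, stop
LCP = "hlih" (length 4)

4


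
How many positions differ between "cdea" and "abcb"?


Comparing "cdea" and "abcb" position by position:
  Position 0: 'c' vs 'a' => DIFFER
  Position 1: 'd' vs 'b' => DIFFER
  Position 2: 'e' vs 'c' => DIFFER
  Position 3: 'a' vs 'b' => DIFFER
Positions that differ: 4

4


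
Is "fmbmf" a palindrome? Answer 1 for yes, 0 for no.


Input: fmbmf
Reversed: fmbmf
  Compare pos 0 ('f') with pos 4 ('f'): match
  Compare pos 1 ('m') with pos 3 ('m'): match
Result: palindrome

1


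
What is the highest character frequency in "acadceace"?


Input: acadceace
Character counts:
  'a': 3
  'c': 3
  'd': 1
  'e': 2
Maximum frequency: 3

3


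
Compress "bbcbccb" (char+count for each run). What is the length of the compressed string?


Input: bbcbccb
Runs:
  'b' x 2 => "b2"
  'c' x 1 => "c1"
  'b' x 1 => "b1"
  'c' x 2 => "c2"
  'b' x 1 => "b1"
Compressed: "b2c1b1c2b1"
Compressed length: 10

10


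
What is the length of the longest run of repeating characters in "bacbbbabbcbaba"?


Input: "bacbbbabbcbaba"
Scanning for longest run:
  Position 1 ('a'): new char, reset run to 1
  Position 2 ('c'): new char, reset run to 1
  Position 3 ('b'): new char, reset run to 1
  Position 4 ('b'): continues run of 'b', length=2
  Position 5 ('b'): continues run of 'b', length=3
  Position 6 ('a'): new char, reset run to 1
  Position 7 ('b'): new char, reset run to 1
  Position 8 ('b'): continues run of 'b', length=2
  Position 9 ('c'): new char, reset run to 1
  Position 10 ('b'): new char, reset run to 1
  Position 11 ('a'): new char, reset run to 1
  Position 12 ('b'): new char, reset run to 1
  Position 13 ('a'): new char, reset run to 1
Longest run: 'b' with length 3

3


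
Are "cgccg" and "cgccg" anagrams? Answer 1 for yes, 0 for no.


Strings: "cgccg", "cgccg"
Sorted first:  cccgg
Sorted second: cccgg
Sorted forms match => anagrams

1


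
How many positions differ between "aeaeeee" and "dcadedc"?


Comparing "aeaeeee" and "dcadedc" position by position:
  Position 0: 'a' vs 'd' => DIFFER
  Position 1: 'e' vs 'c' => DIFFER
  Position 2: 'a' vs 'a' => same
  Position 3: 'e' vs 'd' => DIFFER
  Position 4: 'e' vs 'e' => same
  Position 5: 'e' vs 'd' => DIFFER
  Position 6: 'e' vs 'c' => DIFFER
Positions that differ: 5

5


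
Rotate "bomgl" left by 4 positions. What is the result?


Input: "bomgl", rotate left by 4
First 4 characters: "bomg"
Remaining characters: "l"
Concatenate remaining + first: "l" + "bomg" = "lbomg"

lbomg


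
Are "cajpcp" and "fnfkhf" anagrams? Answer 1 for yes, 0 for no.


Strings: "cajpcp", "fnfkhf"
Sorted first:  accjpp
Sorted second: fffhkn
Differ at position 0: 'a' vs 'f' => not anagrams

0


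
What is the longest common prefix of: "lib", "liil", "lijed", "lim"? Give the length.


Words: lib, liil, lijed, lim
  Position 0: all 'l' => match
  Position 1: all 'i' => match
  Position 2: ('b', 'i', 'j', 'm') => mismatch, stop
LCP = "li" (length 2)

2


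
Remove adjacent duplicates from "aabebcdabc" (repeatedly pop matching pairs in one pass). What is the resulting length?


Input: aabebcdabc
Stack-based adjacent duplicate removal:
  Read 'a': push. Stack: a
  Read 'a': matches stack top 'a' => pop. Stack: (empty)
  Read 'b': push. Stack: b
  Read 'e': push. Stack: be
  Read 'b': push. Stack: beb
  Read 'c': push. Stack: bebc
  Read 'd': push. Stack: bebcd
  Read 'a': push. Stack: bebcda
  Read 'b': push. Stack: bebcdab
  Read 'c': push. Stack: bebcdabc
Final stack: "bebcdabc" (length 8)

8


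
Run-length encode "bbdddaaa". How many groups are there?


Input: bbdddaaa
Scanning for consecutive runs:
  Group 1: 'b' x 2 (positions 0-1)
  Group 2: 'd' x 3 (positions 2-4)
  Group 3: 'a' x 3 (positions 5-7)
Total groups: 3

3


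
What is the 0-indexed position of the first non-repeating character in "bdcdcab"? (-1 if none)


Input: bdcdcab
Character frequencies:
  'a': 1
  'b': 2
  'c': 2
  'd': 2
Scanning left to right for freq == 1:
  Position 0 ('b'): freq=2, skip
  Position 1 ('d'): freq=2, skip
  Position 2 ('c'): freq=2, skip
  Position 3 ('d'): freq=2, skip
  Position 4 ('c'): freq=2, skip
  Position 5 ('a'): unique! => answer = 5

5


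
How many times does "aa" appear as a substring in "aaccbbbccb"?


Searching for "aa" in "aaccbbbccb"
Scanning each position:
  Position 0: "aa" => MATCH
  Position 1: "ac" => no
  Position 2: "cc" => no
  Position 3: "cb" => no
  Position 4: "bb" => no
  Position 5: "bb" => no
  Position 6: "bc" => no
  Position 7: "cc" => no
  Position 8: "cb" => no
Total occurrences: 1

1


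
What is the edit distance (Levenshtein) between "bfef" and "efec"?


Computing edit distance: "bfef" -> "efec"
DP table:
           e    f    e    c
      0    1    2    3    4
  b   1    1    2    3    4
  f   2    2    1    2    3
  e   3    2    2    1    2
  f   4    3    2    2    2
Edit distance = dp[4][4] = 2

2


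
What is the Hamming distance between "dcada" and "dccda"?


Comparing "dcada" and "dccda" position by position:
  Position 0: 'd' vs 'd' => same
  Position 1: 'c' vs 'c' => same
  Position 2: 'a' vs 'c' => differ
  Position 3: 'd' vs 'd' => same
  Position 4: 'a' vs 'a' => same
Total differences (Hamming distance): 1

1


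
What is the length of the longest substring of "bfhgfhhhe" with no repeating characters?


Input: "bfhgfhhhe"
Sliding window (track last position of each char):
  Position 0 ('b'): window [0,0] length 1 -- new best
  Position 1 ('f'): window [0,1] length 2 -- new best
  Position 2 ('h'): window [0,2] length 3 -- new best
  Position 3 ('g'): window [0,3] length 4 -- new best
  Position 4 ('f'): repeat (last at 1), move window start to 2
  Position 4 ('f'): window [2,4] length 3
  Position 5 ('h'): repeat (last at 2), move window start to 3
  Position 5 ('h'): window [3,5] length 3
  Position 6 ('h'): repeat (last at 5), move window start to 6
  Position 6 ('h'): window [6,6] length 1
  Position 7 ('h'): repeat (last at 6), move window start to 7
  Position 7 ('h'): window [7,7] length 1
  Position 8 ('e'): window [7,8] length 2
Longest substring with no repeats: "bfhg" with length 4

4


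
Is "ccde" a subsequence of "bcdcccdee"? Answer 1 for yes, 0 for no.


Check if "ccde" is a subsequence of "bcdcccdee"
Greedy scan:
  Position 0 ('b'): no match needed
  Position 1 ('c'): matches sub[0] = 'c'
  Position 2 ('d'): no match needed
  Position 3 ('c'): matches sub[1] = 'c'
  Position 4 ('c'): no match needed
  Position 5 ('c'): no match needed
  Position 6 ('d'): matches sub[2] = 'd'
  Position 7 ('e'): matches sub[3] = 'e'
  Position 8 ('e'): no match needed
All 4 characters matched => is a subsequence

1


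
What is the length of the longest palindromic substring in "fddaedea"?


Input: "fddaedea"
Checking substrings for palindromes:
  [3:8] "aedea" (len 5) => palindrome
  [4:7] "ede" (len 3) => palindrome
  [1:3] "dd" (len 2) => palindrome
Longest palindromic substring: "aedea" with length 5

5


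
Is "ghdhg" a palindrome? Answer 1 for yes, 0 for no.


Input: ghdhg
Reversed: ghdhg
  Compare pos 0 ('g') with pos 4 ('g'): match
  Compare pos 1 ('h') with pos 3 ('h'): match
Result: palindrome

1


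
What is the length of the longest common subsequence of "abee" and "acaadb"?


LCS of "abee" and "acaadb"
DP table:
           a    c    a    a    d    b
      0    0    0    0    0    0    0
  a   0    1    1    1    1    1    1
  b   0    1    1    1    1    1    2
  e   0    1    1    1    1    1    2
  e   0    1    1    1    1    1    2
LCS length = dp[4][6] = 2

2


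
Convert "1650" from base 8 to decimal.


Input: "1650" in base 8
Positional expansion:
  Digit '1' (value 1) x 8^3 = 512
  Digit '6' (value 6) x 8^2 = 384
  Digit '5' (value 5) x 8^1 = 40
  Digit '0' (value 0) x 8^0 = 0
Sum = 936

936


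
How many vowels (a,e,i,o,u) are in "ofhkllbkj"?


Input: ofhkllbkj
Checking each character:
  'o' at position 0: vowel (running total: 1)
  'f' at position 1: consonant
  'h' at position 2: consonant
  'k' at position 3: consonant
  'l' at position 4: consonant
  'l' at position 5: consonant
  'b' at position 6: consonant
  'k' at position 7: consonant
  'j' at position 8: consonant
Total vowels: 1

1


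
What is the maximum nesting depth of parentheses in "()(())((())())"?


Input: "()(())((())())"
Tracking depth:
  Position 0 '(': depth becomes 1
  Position 1 ')': depth becomes 0
  Position 2 '(': depth becomes 1
  Position 3 '(': depth becomes 2
  Position 4 ')': depth becomes 1
  Position 5 ')': depth becomes 0
  Position 6 '(': depth becomes 1
  Position 7 '(': depth becomes 2
  Position 8 '(': depth becomes 3
  Position 9 ')': depth becomes 2
  Position 10 ')': depth becomes 1
  Position 11 '(': depth becomes 2
  Position 12 ')': depth becomes 1
  Position 13 ')': depth becomes 0
Maximum depth reached: 3

3


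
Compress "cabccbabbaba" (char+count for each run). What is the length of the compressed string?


Input: cabccbabbaba
Runs:
  'c' x 1 => "c1"
  'a' x 1 => "a1"
  'b' x 1 => "b1"
  'c' x 2 => "c2"
  'b' x 1 => "b1"
  'a' x 1 => "a1"
  'b' x 2 => "b2"
  'a' x 1 => "a1"
  'b' x 1 => "b1"
  'a' x 1 => "a1"
Compressed: "c1a1b1c2b1a1b2a1b1a1"
Compressed length: 20

20


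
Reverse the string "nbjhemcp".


Input: nbjhemcp
Reading characters right to left:
  Position 7: 'p'
  Position 6: 'c'
  Position 5: 'm'
  Position 4: 'e'
  Position 3: 'h'
  Position 2: 'j'
  Position 1: 'b'
  Position 0: 'n'
Reversed: pcmehjbn

pcmehjbn


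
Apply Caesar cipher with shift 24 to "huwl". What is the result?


Caesar cipher: shift "huwl" by 24
  'h' (pos 7) + 24 = pos 5 = 'f'
  'u' (pos 20) + 24 = pos 18 = 's'
  'w' (pos 22) + 24 = pos 20 = 'u'
  'l' (pos 11) + 24 = pos 9 = 'j'
Result: fsuj

fsuj


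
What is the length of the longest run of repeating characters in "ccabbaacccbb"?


Input: "ccabbaacccbb"
Scanning for longest run:
  Position 1 ('c'): continues run of 'c', length=2
  Position 2 ('a'): new char, reset run to 1
  Position 3 ('b'): new char, reset run to 1
  Position 4 ('b'): continues run of 'b', length=2
  Position 5 ('a'): new char, reset run to 1
  Position 6 ('a'): continues run of 'a', length=2
  Position 7 ('c'): new char, reset run to 1
  Position 8 ('c'): continues run of 'c', length=2
  Position 9 ('c'): continues run of 'c', length=3
  Position 10 ('b'): new char, reset run to 1
  Position 11 ('b'): continues run of 'b', length=2
Longest run: 'c' with length 3

3


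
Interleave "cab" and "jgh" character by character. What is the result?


Interleaving "cab" and "jgh":
  Position 0: 'c' from first, 'j' from second => "cj"
  Position 1: 'a' from first, 'g' from second => "ag"
  Position 2: 'b' from first, 'h' from second => "bh"
Result: cjagbh

cjagbh


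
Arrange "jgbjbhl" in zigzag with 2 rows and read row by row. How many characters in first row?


Zigzag "jgbjbhl" into 2 rows:
Placing characters:
  'j' => row 0
  'g' => row 1
  'b' => row 0
  'j' => row 1
  'b' => row 0
  'h' => row 1
  'l' => row 0
Rows:
  Row 0: "jbbl"
  Row 1: "gjh"
First row length: 4

4


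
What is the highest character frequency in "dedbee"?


Input: dedbee
Character counts:
  'b': 1
  'd': 2
  'e': 3
Maximum frequency: 3

3


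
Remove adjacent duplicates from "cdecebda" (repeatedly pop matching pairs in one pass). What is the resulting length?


Input: cdecebda
Stack-based adjacent duplicate removal:
  Read 'c': push. Stack: c
  Read 'd': push. Stack: cd
  Read 'e': push. Stack: cde
  Read 'c': push. Stack: cdec
  Read 'e': push. Stack: cdece
  Read 'b': push. Stack: cdeceb
  Read 'd': push. Stack: cdecebd
  Read 'a': push. Stack: cdecebda
Final stack: "cdecebda" (length 8)

8


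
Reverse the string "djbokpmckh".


Input: djbokpmckh
Reading characters right to left:
  Position 9: 'h'
  Position 8: 'k'
  Position 7: 'c'
  Position 6: 'm'
  Position 5: 'p'
  Position 4: 'k'
  Position 3: 'o'
  Position 2: 'b'
  Position 1: 'j'
  Position 0: 'd'
Reversed: hkcmpkobjd

hkcmpkobjd


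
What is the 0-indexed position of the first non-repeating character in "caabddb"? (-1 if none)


Input: caabddb
Character frequencies:
  'a': 2
  'b': 2
  'c': 1
  'd': 2
Scanning left to right for freq == 1:
  Position 0 ('c'): unique! => answer = 0

0


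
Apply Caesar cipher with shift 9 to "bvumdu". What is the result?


Caesar cipher: shift "bvumdu" by 9
  'b' (pos 1) + 9 = pos 10 = 'k'
  'v' (pos 21) + 9 = pos 4 = 'e'
  'u' (pos 20) + 9 = pos 3 = 'd'
  'm' (pos 12) + 9 = pos 21 = 'v'
  'd' (pos 3) + 9 = pos 12 = 'm'
  'u' (pos 20) + 9 = pos 3 = 'd'
Result: kedvmd

kedvmd


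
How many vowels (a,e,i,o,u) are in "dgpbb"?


Input: dgpbb
Checking each character:
  'd' at position 0: consonant
  'g' at position 1: consonant
  'p' at position 2: consonant
  'b' at position 3: consonant
  'b' at position 4: consonant
Total vowels: 0

0


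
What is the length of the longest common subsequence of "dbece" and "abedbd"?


LCS of "dbece" and "abedbd"
DP table:
           a    b    e    d    b    d
      0    0    0    0    0    0    0
  d   0    0    0    0    1    1    1
  b   0    0    1    1    1    2    2
  e   0    0    1    2    2    2    2
  c   0    0    1    2    2    2    2
  e   0    0    1    2    2    2    2
LCS length = dp[5][6] = 2

2


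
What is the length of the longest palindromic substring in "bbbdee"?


Input: "bbbdee"
Checking substrings for palindromes:
  [0:3] "bbb" (len 3) => palindrome
  [0:2] "bb" (len 2) => palindrome
  [1:3] "bb" (len 2) => palindrome
  [4:6] "ee" (len 2) => palindrome
Longest palindromic substring: "bbb" with length 3

3


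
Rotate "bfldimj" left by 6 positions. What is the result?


Input: "bfldimj", rotate left by 6
First 6 characters: "bfldim"
Remaining characters: "j"
Concatenate remaining + first: "j" + "bfldim" = "jbfldim"

jbfldim


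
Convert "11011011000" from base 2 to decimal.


Input: "11011011000" in base 2
Positional expansion:
  Digit '1' (value 1) x 2^10 = 1024
  Digit '1' (value 1) x 2^9 = 512
  Digit '0' (value 0) x 2^8 = 0
  Digit '1' (value 1) x 2^7 = 128
  Digit '1' (value 1) x 2^6 = 64
  Digit '0' (value 0) x 2^5 = 0
  Digit '1' (value 1) x 2^4 = 16
  Digit '1' (value 1) x 2^3 = 8
  Digit '0' (value 0) x 2^2 = 0
  Digit '0' (value 0) x 2^1 = 0
  Digit '0' (value 0) x 2^0 = 0
Sum = 1752

1752


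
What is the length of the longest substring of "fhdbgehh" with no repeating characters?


Input: "fhdbgehh"
Sliding window (track last position of each char):
  Position 0 ('f'): window [0,0] length 1 -- new best
  Position 1 ('h'): window [0,1] length 2 -- new best
  Position 2 ('d'): window [0,2] length 3 -- new best
  Position 3 ('b'): window [0,3] length 4 -- new best
  Position 4 ('g'): window [0,4] length 5 -- new best
  Position 5 ('e'): window [0,5] length 6 -- new best
  Position 6 ('h'): repeat (last at 1), move window start to 2
  Position 6 ('h'): window [2,6] length 5
  Position 7 ('h'): repeat (last at 6), move window start to 7
  Position 7 ('h'): window [7,7] length 1
Longest substring with no repeats: "fhdbge" with length 6

6


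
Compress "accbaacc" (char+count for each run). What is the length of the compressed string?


Input: accbaacc
Runs:
  'a' x 1 => "a1"
  'c' x 2 => "c2"
  'b' x 1 => "b1"
  'a' x 2 => "a2"
  'c' x 2 => "c2"
Compressed: "a1c2b1a2c2"
Compressed length: 10

10


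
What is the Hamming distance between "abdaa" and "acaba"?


Comparing "abdaa" and "acaba" position by position:
  Position 0: 'a' vs 'a' => same
  Position 1: 'b' vs 'c' => differ
  Position 2: 'd' vs 'a' => differ
  Position 3: 'a' vs 'b' => differ
  Position 4: 'a' vs 'a' => same
Total differences (Hamming distance): 3

3


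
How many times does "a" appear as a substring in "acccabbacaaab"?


Searching for "a" in "acccabbacaaab"
Scanning each position:
  Position 0: "a" => MATCH
  Position 1: "c" => no
  Position 2: "c" => no
  Position 3: "c" => no
  Position 4: "a" => MATCH
  Position 5: "b" => no
  Position 6: "b" => no
  Position 7: "a" => MATCH
  Position 8: "c" => no
  Position 9: "a" => MATCH
  Position 10: "a" => MATCH
  Position 11: "a" => MATCH
  Position 12: "b" => no
Total occurrences: 6

6


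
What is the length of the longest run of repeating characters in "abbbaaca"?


Input: "abbbaaca"
Scanning for longest run:
  Position 1 ('b'): new char, reset run to 1
  Position 2 ('b'): continues run of 'b', length=2
  Position 3 ('b'): continues run of 'b', length=3
  Position 4 ('a'): new char, reset run to 1
  Position 5 ('a'): continues run of 'a', length=2
  Position 6 ('c'): new char, reset run to 1
  Position 7 ('a'): new char, reset run to 1
Longest run: 'b' with length 3

3


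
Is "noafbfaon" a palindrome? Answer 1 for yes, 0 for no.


Input: noafbfaon
Reversed: noafbfaon
  Compare pos 0 ('n') with pos 8 ('n'): match
  Compare pos 1 ('o') with pos 7 ('o'): match
  Compare pos 2 ('a') with pos 6 ('a'): match
  Compare pos 3 ('f') with pos 5 ('f'): match
Result: palindrome

1


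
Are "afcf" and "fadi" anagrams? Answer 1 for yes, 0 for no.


Strings: "afcf", "fadi"
Sorted first:  acff
Sorted second: adfi
Differ at position 1: 'c' vs 'd' => not anagrams

0


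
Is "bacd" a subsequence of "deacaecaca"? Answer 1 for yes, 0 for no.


Check if "bacd" is a subsequence of "deacaecaca"
Greedy scan:
  Position 0 ('d'): no match needed
  Position 1 ('e'): no match needed
  Position 2 ('a'): no match needed
  Position 3 ('c'): no match needed
  Position 4 ('a'): no match needed
  Position 5 ('e'): no match needed
  Position 6 ('c'): no match needed
  Position 7 ('a'): no match needed
  Position 8 ('c'): no match needed
  Position 9 ('a'): no match needed
Only matched 0/4 characters => not a subsequence

0


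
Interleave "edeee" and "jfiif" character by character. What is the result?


Interleaving "edeee" and "jfiif":
  Position 0: 'e' from first, 'j' from second => "ej"
  Position 1: 'd' from first, 'f' from second => "df"
  Position 2: 'e' from first, 'i' from second => "ei"
  Position 3: 'e' from first, 'i' from second => "ei"
  Position 4: 'e' from first, 'f' from second => "ef"
Result: ejdfeieief

ejdfeieief


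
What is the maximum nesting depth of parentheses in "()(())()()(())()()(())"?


Input: "()(())()()(())()()(())"
Tracking depth:
  Position 0 '(': depth becomes 1
  Position 1 ')': depth becomes 0
  Position 2 '(': depth becomes 1
  Position 3 '(': depth becomes 2
  Position 4 ')': depth becomes 1
  Position 5 ')': depth becomes 0
  Position 6 '(': depth becomes 1
  Position 7 ')': depth becomes 0
  Position 8 '(': depth becomes 1
  Position 9 ')': depth becomes 0
  Position 10 '(': depth becomes 1
  Position 11 '(': depth becomes 2
  Position 12 ')': depth becomes 1
  Position 13 ')': depth becomes 0
  Position 14 '(': depth becomes 1
  Position 15 ')': depth becomes 0
  Position 16 '(': depth becomes 1
  Position 17 ')': depth becomes 0
  Position 18 '(': depth becomes 1
  Position 19 '(': depth becomes 2
  Position 20 ')': depth becomes 1
  Position 21 ')': depth becomes 0
Maximum depth reached: 2

2


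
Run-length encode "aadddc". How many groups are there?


Input: aadddc
Scanning for consecutive runs:
  Group 1: 'a' x 2 (positions 0-1)
  Group 2: 'd' x 3 (positions 2-4)
  Group 3: 'c' x 1 (positions 5-5)
Total groups: 3

3


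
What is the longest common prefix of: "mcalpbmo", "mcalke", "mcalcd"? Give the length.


Words: mcalpbmo, mcalke, mcalcd
  Position 0: all 'm' => match
  Position 1: all 'c' => match
  Position 2: all 'a' => match
  Position 3: all 'l' => match
  Position 4: ('p', 'k', 'c') => mismatch, stop
LCP = "mcal" (length 4)

4


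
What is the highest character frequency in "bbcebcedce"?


Input: bbcebcedce
Character counts:
  'b': 3
  'c': 3
  'd': 1
  'e': 3
Maximum frequency: 3

3


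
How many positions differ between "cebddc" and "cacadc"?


Comparing "cebddc" and "cacadc" position by position:
  Position 0: 'c' vs 'c' => same
  Position 1: 'e' vs 'a' => DIFFER
  Position 2: 'b' vs 'c' => DIFFER
  Position 3: 'd' vs 'a' => DIFFER
  Position 4: 'd' vs 'd' => same
  Position 5: 'c' vs 'c' => same
Positions that differ: 3

3


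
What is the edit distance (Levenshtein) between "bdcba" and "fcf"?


Computing edit distance: "bdcba" -> "fcf"
DP table:
           f    c    f
      0    1    2    3
  b   1    1    2    3
  d   2    2    2    3
  c   3    3    2    3
  b   4    4    3    3
  a   5    5    4    4
Edit distance = dp[5][3] = 4

4


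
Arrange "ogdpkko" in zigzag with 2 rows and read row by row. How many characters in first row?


Zigzag "ogdpkko" into 2 rows:
Placing characters:
  'o' => row 0
  'g' => row 1
  'd' => row 0
  'p' => row 1
  'k' => row 0
  'k' => row 1
  'o' => row 0
Rows:
  Row 0: "odko"
  Row 1: "gpk"
First row length: 4

4


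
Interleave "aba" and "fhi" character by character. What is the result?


Interleaving "aba" and "fhi":
  Position 0: 'a' from first, 'f' from second => "af"
  Position 1: 'b' from first, 'h' from second => "bh"
  Position 2: 'a' from first, 'i' from second => "ai"
Result: afbhai

afbhai


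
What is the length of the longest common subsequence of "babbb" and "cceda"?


LCS of "babbb" and "cceda"
DP table:
           c    c    e    d    a
      0    0    0    0    0    0
  b   0    0    0    0    0    0
  a   0    0    0    0    0    1
  b   0    0    0    0    0    1
  b   0    0    0    0    0    1
  b   0    0    0    0    0    1
LCS length = dp[5][5] = 1

1


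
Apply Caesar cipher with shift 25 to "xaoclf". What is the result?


Caesar cipher: shift "xaoclf" by 25
  'x' (pos 23) + 25 = pos 22 = 'w'
  'a' (pos 0) + 25 = pos 25 = 'z'
  'o' (pos 14) + 25 = pos 13 = 'n'
  'c' (pos 2) + 25 = pos 1 = 'b'
  'l' (pos 11) + 25 = pos 10 = 'k'
  'f' (pos 5) + 25 = pos 4 = 'e'
Result: wznbke

wznbke


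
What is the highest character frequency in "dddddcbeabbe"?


Input: dddddcbeabbe
Character counts:
  'a': 1
  'b': 3
  'c': 1
  'd': 5
  'e': 2
Maximum frequency: 5

5


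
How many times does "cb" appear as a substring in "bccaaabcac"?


Searching for "cb" in "bccaaabcac"
Scanning each position:
  Position 0: "bc" => no
  Position 1: "cc" => no
  Position 2: "ca" => no
  Position 3: "aa" => no
  Position 4: "aa" => no
  Position 5: "ab" => no
  Position 6: "bc" => no
  Position 7: "ca" => no
  Position 8: "ac" => no
Total occurrences: 0

0


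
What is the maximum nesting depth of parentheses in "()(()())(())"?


Input: "()(()())(())"
Tracking depth:
  Position 0 '(': depth becomes 1
  Position 1 ')': depth becomes 0
  Position 2 '(': depth becomes 1
  Position 3 '(': depth becomes 2
  Position 4 ')': depth becomes 1
  Position 5 '(': depth becomes 2
  Position 6 ')': depth becomes 1
  Position 7 ')': depth becomes 0
  Position 8 '(': depth becomes 1
  Position 9 '(': depth becomes 2
  Position 10 ')': depth becomes 1
  Position 11 ')': depth becomes 0
Maximum depth reached: 2

2


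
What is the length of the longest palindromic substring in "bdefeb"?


Input: "bdefeb"
Checking substrings for palindromes:
  [2:5] "efe" (len 3) => palindrome
Longest palindromic substring: "efe" with length 3

3


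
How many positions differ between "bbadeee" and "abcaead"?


Comparing "bbadeee" and "abcaead" position by position:
  Position 0: 'b' vs 'a' => DIFFER
  Position 1: 'b' vs 'b' => same
  Position 2: 'a' vs 'c' => DIFFER
  Position 3: 'd' vs 'a' => DIFFER
  Position 4: 'e' vs 'e' => same
  Position 5: 'e' vs 'a' => DIFFER
  Position 6: 'e' vs 'd' => DIFFER
Positions that differ: 5

5


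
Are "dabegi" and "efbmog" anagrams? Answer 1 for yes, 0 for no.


Strings: "dabegi", "efbmog"
Sorted first:  abdegi
Sorted second: befgmo
Differ at position 0: 'a' vs 'b' => not anagrams

0


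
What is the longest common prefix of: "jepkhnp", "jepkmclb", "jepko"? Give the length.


Words: jepkhnp, jepkmclb, jepko
  Position 0: all 'j' => match
  Position 1: all 'e' => match
  Position 2: all 'p' => match
  Position 3: all 'k' => match
  Position 4: ('h', 'm', 'o') => mismatch, stop
LCP = "jepk" (length 4)

4


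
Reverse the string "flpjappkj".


Input: flpjappkj
Reading characters right to left:
  Position 8: 'j'
  Position 7: 'k'
  Position 6: 'p'
  Position 5: 'p'
  Position 4: 'a'
  Position 3: 'j'
  Position 2: 'p'
  Position 1: 'l'
  Position 0: 'f'
Reversed: jkppajplf

jkppajplf


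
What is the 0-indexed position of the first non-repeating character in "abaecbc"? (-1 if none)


Input: abaecbc
Character frequencies:
  'a': 2
  'b': 2
  'c': 2
  'e': 1
Scanning left to right for freq == 1:
  Position 0 ('a'): freq=2, skip
  Position 1 ('b'): freq=2, skip
  Position 2 ('a'): freq=2, skip
  Position 3 ('e'): unique! => answer = 3

3
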